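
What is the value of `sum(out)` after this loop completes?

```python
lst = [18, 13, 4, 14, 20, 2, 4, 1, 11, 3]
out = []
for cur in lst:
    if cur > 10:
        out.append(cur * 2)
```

Sum of doubled values > 10
`out` takes the values: [] → [36] → [36, 26] → [36, 26, 28] → [36, 26, 28, 40] → [36, 26, 28, 40, 22]
So `sum(out)` = 152

Answer: 152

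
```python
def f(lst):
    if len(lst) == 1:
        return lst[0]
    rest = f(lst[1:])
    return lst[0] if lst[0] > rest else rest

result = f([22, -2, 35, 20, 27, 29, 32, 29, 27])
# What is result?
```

Recursive max over [22, -2, 35, 20, 27, 29, 32, 29, 27] = 35

Answer: 35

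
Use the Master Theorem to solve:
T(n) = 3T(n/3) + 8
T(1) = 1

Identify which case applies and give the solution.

a=3, b=3, f(n)=8. log_3(3) = 1. Since c=0 < 1, Case 1 applies: T(n) = Θ(n^log_b(a)) = O(n).

Answer: O(n) - Case 1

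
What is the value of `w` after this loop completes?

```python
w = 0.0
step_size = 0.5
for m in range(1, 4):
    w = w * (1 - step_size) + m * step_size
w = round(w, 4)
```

Moving average with lr=0.5
`w` takes the values: 0.0 → 0.5 → 1.25 → 2.125

Answer: 2.125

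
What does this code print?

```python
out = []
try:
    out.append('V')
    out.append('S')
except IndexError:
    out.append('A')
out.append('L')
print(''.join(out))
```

Execution trace: 'V' (try body) → 'S' (try body, no exception) → 'L' (after the try/except). Output: VSL

Answer: VSL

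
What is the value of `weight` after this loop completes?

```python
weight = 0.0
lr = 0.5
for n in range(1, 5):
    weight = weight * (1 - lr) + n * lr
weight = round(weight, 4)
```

Moving average with lr=0.5
`weight` takes the values: 0.0 → 0.5 → 1.25 → 2.125 → 3.0625

Answer: 3.0625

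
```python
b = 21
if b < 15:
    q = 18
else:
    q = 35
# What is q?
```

Trace:
`b = 21` → b = 21
`if b < 15: ...` → b < 15 is False, take else branch → q = 35
So q = 35

Answer: 35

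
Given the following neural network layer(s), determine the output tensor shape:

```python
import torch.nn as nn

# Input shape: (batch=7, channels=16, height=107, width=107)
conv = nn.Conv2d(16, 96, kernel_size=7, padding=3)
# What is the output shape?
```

Input: (7, 16, 107, 107) -> Output: (7, 96, 107, 107)

Answer: (7, 96, 107, 107)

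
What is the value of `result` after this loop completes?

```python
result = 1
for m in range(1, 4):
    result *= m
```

3! = 6
`result` takes the values: 1 → 2 → 6

Answer: 6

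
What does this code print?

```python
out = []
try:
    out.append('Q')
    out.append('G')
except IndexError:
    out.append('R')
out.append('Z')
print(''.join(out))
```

Execution trace: 'Q' (try body) → 'G' (try body, no exception) → 'Z' (after the try/except). Output: QGZ

Answer: QGZ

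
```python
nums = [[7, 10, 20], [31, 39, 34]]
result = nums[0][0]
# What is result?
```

Trace:
`nums = [[7, 10, 20], [31, 39, 34]]` → nums = [[7, 10, 20], [31, 39, 34]]
`result = nums[0][0]` → result = 7
So result = 7

Answer: 7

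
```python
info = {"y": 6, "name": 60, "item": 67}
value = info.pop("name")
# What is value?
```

Trace:
`info = {"y": 6, "name": 60, "item": 67}` → info = {'y': 6, 'name': 60, 'item': 67}
`value = info.pop("name")` → info = {'y': 6, 'item': 67}; value = 60
So value = 60

Answer: 60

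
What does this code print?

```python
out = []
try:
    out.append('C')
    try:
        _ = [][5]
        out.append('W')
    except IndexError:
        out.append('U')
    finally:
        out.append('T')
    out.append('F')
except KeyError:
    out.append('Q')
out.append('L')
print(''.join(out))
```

Execution trace: 'C' (try body) → 'U' (inner except IndexError) → 'T' (inner finally) → 'F' (try body, no exception) → 'L' (after the try/except). Output: CUTFL

Answer: CUTFL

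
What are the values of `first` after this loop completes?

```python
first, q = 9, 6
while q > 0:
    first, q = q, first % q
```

GCD of 9 and 6
`first` takes the values: 9 → 6 → 3

Answer: 3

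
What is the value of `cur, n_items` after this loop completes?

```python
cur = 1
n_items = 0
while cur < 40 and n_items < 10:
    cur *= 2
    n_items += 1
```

Double until >= 40 or 10 iterations
`cur, n_items` takes the values: (1, 0) → (2, 0) → (2, 1) → (4, 1) → (4, 2) → (8, 2) → (8, 3) → (16, 3) → (16, 4) → (32, 4) → (32, 5) → (64, 5) → (64, 6)

Answer: 64, 6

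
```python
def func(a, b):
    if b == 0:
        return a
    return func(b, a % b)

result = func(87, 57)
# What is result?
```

func(87, 57) -> func(57, 30) -> func(30, 27) -> func(27, 3) -> func(3, 0) -> 3

Answer: 3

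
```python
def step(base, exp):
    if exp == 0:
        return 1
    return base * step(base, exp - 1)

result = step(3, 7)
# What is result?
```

step(3, 7) = 3 * 3 * 3 * 3 * 3 * 3 * 3 = 2187

Answer: 2187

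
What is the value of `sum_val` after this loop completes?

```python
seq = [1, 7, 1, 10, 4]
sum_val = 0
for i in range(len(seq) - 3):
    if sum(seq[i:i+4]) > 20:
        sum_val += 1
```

Count windows with sum > 20
`sum_val` takes the values: 0 → 1

Answer: 1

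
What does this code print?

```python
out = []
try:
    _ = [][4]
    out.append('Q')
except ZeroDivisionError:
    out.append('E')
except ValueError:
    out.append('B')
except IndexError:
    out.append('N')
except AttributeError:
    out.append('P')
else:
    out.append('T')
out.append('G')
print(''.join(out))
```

Execution trace: 'N' (except IndexError) → 'G' (after the try/except). Output: NG

Answer: NG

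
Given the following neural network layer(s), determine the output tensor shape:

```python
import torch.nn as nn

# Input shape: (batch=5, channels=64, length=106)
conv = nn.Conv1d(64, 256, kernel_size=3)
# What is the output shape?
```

Input: (5, 64, 106) -> Output: (5, 256, 104)

Answer: (5, 256, 104)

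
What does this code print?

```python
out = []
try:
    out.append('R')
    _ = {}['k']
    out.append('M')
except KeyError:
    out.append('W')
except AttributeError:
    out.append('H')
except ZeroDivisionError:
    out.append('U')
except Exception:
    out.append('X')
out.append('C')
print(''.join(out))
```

Execution trace: 'R' (try body) → 'W' (except KeyError) → 'C' (after the try/except). Output: RWC

Answer: RWC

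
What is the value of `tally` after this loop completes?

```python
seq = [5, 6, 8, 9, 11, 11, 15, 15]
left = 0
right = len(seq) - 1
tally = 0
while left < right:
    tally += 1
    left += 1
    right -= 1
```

Iterations until pointers meet (list length 8)
`tally` takes the values: 0 → 1 → 2 → 3 → 4

Answer: 4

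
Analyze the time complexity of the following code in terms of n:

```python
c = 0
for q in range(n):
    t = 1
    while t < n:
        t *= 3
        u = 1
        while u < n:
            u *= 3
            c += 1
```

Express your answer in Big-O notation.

Each loop level contributes: n × log n × log n. Multiplying the contributions gives O(n log² n).

Answer: O(n log² n)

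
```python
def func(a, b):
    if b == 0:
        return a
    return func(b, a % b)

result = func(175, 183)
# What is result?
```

func(175, 183) -> func(183, 175) -> func(175, 8) -> func(8, 7) -> func(7, 1) -> func(1, 0) -> 1

Answer: 1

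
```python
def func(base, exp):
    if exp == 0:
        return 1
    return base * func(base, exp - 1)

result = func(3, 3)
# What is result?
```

func(3, 3) = 3 * 3 * 3 = 27

Answer: 27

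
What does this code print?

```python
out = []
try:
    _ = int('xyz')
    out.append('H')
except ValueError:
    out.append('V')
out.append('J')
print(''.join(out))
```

Execution trace: 'V' (except ValueError) → 'J' (after the try/except). Output: VJ

Answer: VJ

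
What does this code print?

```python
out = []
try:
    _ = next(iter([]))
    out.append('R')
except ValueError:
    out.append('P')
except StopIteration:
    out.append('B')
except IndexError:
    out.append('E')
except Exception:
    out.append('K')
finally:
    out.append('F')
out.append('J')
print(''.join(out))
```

Execution trace: 'B' (except StopIteration) → 'F' (finally) → 'J' (after the try/except). Output: BFJ

Answer: BFJ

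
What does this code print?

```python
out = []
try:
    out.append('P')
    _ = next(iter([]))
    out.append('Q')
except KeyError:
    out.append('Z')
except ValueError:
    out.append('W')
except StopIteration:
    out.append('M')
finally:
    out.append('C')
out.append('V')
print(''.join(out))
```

Execution trace: 'P' (try body) → 'M' (except StopIteration) → 'C' (finally) → 'V' (after the try/except). Output: PMCV

Answer: PMCV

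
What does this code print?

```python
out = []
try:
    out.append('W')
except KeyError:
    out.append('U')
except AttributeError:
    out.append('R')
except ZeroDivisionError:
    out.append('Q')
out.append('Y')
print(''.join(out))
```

Execution trace: 'W' (try body, no exception) → 'Y' (after the try/except). Output: WY

Answer: WY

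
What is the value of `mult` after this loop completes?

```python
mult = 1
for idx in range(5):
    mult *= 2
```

2^5 = 32
`mult` takes the values: 1 → 2 → 4 → 8 → 16 → 32

Answer: 32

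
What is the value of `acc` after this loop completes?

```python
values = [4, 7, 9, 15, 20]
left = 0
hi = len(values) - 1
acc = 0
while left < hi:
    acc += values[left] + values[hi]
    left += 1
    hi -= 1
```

Sum of pairs from ends
`acc` takes the values: 0 → 24 → 46

Answer: 46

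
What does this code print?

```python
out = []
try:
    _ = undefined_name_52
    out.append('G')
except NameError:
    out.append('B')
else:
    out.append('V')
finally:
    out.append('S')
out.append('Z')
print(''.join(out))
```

Execution trace: 'B' (except NameError) → 'S' (finally) → 'Z' (after the try/except). Output: BSZ

Answer: BSZ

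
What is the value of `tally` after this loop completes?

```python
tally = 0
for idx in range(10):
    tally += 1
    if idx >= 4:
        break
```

Loop breaks when idx reaches 4, tally is 5
`tally` takes the values: 0 → 1 → 2 → 3 → 4 → 5

Answer: 5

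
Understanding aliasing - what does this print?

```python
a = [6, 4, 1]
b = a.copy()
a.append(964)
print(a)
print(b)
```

Key concept: list.copy() creates independent copy.
Step by step:
`a = [6, 4, 1]` → a = [6, 4, 1]
`b = a.copy()` → b = [6, 4, 1]
`a.append(964)` → a = [6, 4, 1, 964]
`print(a)` → prints [6, 4, 1, 964]
`print(b)` → prints [6, 4, 1]

Answer:
[6, 4, 1, 964]
[6, 4, 1]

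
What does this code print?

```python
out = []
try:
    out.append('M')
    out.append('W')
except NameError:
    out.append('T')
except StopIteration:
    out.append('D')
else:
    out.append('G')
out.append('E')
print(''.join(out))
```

Execution trace: 'M' (try body) → 'W' (try body, no exception) → 'G' (else) → 'E' (after the try/except). Output: MWGE

Answer: MWGE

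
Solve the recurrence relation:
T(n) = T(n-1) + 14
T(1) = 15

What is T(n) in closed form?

Unrolling: T(n) = T(1) + 14·(n-1) = 15 + 14(n-1) = 14n + 1.

Answer: T(n) = 14n + 1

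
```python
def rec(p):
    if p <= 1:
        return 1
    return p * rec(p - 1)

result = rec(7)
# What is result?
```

rec(7) = 7 * 6 * 5 * 4 * 3 * 2 * 1 = 5040

Answer: 5040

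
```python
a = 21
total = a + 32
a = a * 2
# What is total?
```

Trace:
`a = 21` → a = 21
`total = a + 32` → total = 53
`a = a * 2` → a = 42
So total = 53

Answer: 53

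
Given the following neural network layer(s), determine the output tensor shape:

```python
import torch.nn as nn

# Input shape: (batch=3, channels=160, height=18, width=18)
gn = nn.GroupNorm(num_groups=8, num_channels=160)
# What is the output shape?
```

Input: (3, 160, 18, 18) -> Output: (3, 160, 18, 18)

Answer: (3, 160, 18, 18)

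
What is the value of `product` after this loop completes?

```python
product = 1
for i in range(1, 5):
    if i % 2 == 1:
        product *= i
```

Product of odd numbers 1 to 4
`product` takes the values: 1 → 3

Answer: 3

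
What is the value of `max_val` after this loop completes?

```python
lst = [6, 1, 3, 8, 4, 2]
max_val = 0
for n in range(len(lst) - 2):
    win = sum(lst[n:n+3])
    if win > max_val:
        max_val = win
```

Max sum of 3-element window in [6, 1, 3, 8, 4, 2]
`max_val` takes the values: 0 → 10 → 12 → 15

Answer: 15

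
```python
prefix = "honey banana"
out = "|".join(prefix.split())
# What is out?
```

Trace:
`prefix = "honey banana"` → prefix = 'honey banana'
`out = "|".join(prefix.split())` → out = 'honey|banana'
So out = 'honey|banana'

Answer: 'honey|banana'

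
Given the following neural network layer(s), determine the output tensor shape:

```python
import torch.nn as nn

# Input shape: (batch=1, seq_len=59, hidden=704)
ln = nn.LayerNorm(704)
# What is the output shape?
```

Input: (1, 59, 704) -> Output: (1, 59, 704)

Answer: (1, 59, 704)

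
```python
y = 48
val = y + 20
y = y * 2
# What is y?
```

Trace:
`y = 48` → y = 48
`val = y + 20` → val = 68
`y = y * 2` → y = 96
So y = 96

Answer: 96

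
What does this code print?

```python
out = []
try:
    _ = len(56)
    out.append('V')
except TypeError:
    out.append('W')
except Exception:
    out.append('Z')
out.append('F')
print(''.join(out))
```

Execution trace: 'W' (except TypeError) → 'F' (after the try/except). Output: WF

Answer: WF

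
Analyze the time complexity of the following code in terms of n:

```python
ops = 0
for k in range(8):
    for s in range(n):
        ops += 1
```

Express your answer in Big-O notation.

Each loop level contributes: 1 × n. Multiplying the contributions gives O(n).

Answer: O(n)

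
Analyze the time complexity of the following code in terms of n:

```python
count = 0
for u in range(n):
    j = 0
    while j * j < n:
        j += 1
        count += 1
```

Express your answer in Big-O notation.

Each loop level contributes: n × √n. Multiplying the contributions gives O(n√n).

Answer: O(n√n)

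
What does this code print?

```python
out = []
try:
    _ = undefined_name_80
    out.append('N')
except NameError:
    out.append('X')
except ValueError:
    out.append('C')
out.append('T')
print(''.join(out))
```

Execution trace: 'X' (except NameError) → 'T' (after the try/except). Output: XT

Answer: XT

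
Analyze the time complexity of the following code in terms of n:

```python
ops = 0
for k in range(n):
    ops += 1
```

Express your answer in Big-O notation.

Each loop level contributes: n. Multiplying the contributions gives O(n).

Answer: O(n)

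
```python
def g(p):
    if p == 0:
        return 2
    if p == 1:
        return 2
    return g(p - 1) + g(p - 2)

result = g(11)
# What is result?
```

Build up from base cases: g(0)=2, g(1)=2, g(2)=4, g(3)=6, g(4)=10, g(5)=16, g(6)=26, ..., g(11)=288

Answer: 288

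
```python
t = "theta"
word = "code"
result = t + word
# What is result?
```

Trace:
`t = "theta"` → t = 'theta'
`word = "code"` → word = 'code'
`result = t + word` → result = 'thetacode'
So result = 'thetacode'

Answer: 'thetacode'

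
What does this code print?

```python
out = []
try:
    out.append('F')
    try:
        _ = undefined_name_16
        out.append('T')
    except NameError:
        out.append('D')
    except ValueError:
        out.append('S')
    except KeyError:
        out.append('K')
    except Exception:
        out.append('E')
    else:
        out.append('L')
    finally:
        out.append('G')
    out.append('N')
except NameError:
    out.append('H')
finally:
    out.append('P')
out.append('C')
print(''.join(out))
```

Execution trace: 'F' (try body) → 'D' (inner except NameError) → 'G' (inner finally) → 'N' (try body, no exception) → 'P' (finally) → 'C' (after the try/except). Output: FDGNPC

Answer: FDGNPC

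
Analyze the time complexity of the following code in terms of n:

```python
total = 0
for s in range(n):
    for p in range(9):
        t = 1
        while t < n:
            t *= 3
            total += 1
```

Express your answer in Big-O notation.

Each loop level contributes: n × 1 × log n. Multiplying the contributions gives O(n log n).

Answer: O(n log n)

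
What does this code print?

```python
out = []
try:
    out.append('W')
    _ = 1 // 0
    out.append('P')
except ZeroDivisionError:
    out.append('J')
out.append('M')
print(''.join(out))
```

Execution trace: 'W' (try body) → 'J' (except ZeroDivisionError) → 'M' (after the try/except). Output: WJM

Answer: WJM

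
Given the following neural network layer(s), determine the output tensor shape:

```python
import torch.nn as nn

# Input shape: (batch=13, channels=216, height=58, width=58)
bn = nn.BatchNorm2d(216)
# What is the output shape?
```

Input: (13, 216, 58, 58) -> Output: (13, 216, 58, 58)

Answer: (13, 216, 58, 58)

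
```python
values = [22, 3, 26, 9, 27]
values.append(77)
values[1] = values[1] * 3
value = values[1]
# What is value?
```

Trace:
`values = [22, 3, 26, 9, 27]` → values = [22, 3, 26, 9, 27]
`values.append(77)` → values = [22, 3, 26, 9, 27, 77]
`values[1] = values[1] * 3` → values = [22, 9, 26, 9, 27, 77]
`value = values[1]` → value = 9
So value = 9

Answer: 9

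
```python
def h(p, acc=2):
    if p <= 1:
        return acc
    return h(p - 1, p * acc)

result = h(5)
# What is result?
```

Accumulator trace (n, acc): (5, 2) -> (4, 10) -> (3, 40) -> (2, 120) -> (1, 240) -> return 240

Answer: 240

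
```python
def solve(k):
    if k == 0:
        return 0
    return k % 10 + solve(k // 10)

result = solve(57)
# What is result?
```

Sum of digits of 57: 7 + 5 = 12

Answer: 12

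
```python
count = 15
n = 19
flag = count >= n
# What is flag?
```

Trace:
`count = 15` → count = 15
`n = 19` → n = 19
`flag = count >= n` → flag = False
So flag = False

Answer: False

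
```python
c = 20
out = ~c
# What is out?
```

Trace:
`c = 20` → c = 20
`out = ~c` → out = -21
So out = -21

Answer: -21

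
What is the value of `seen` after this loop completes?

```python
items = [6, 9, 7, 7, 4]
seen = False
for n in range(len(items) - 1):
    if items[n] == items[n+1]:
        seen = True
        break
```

Check consecutive duplicates in [6, 9, 7, 7, 4]
`seen` takes the values: False → True

Answer: True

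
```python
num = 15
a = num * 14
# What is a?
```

Trace:
`num = 15` → num = 15
`a = num * 14` → a = 210
So a = 210

Answer: 210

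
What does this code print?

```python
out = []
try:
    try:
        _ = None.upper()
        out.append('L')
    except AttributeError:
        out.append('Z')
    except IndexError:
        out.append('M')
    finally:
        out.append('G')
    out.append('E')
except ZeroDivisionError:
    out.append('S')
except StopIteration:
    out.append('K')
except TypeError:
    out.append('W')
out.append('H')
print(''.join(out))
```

Execution trace: 'Z' (inner except AttributeError) → 'G' (inner finally) → 'E' (try body, no exception) → 'H' (after the try/except). Output: ZGEH

Answer: ZGEH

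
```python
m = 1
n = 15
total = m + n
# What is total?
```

Trace:
`m = 1` → m = 1
`n = 15` → n = 15
`total = m + n` → total = 16
So total = 16

Answer: 16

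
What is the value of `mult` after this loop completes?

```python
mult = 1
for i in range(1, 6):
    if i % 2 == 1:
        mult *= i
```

Product of odd numbers 1 to 5
`mult` takes the values: 1 → 3 → 15

Answer: 15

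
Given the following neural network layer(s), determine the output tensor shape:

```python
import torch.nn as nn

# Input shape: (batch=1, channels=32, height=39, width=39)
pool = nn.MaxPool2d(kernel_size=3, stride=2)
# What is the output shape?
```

Input: (1, 32, 39, 39) -> Output: (1, 32, 19, 19)

Answer: (1, 32, 19, 19)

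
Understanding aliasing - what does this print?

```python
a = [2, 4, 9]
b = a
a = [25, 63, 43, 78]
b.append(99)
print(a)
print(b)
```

Key concept: rebinding vs mutation: a is rebound to a new list, b still points at the original.
Step by step:
`a = [2, 4, 9]` → a = [2, 4, 9]
`b = a` → b = [2, 4, 9] (same object as a)
`a = [25, 63, 43, 78]` → a = [25, 63, 43, 78]
`b.append(99)` → b = [2, 4, 9, 99]
`print(a)` → prints [25, 63, 43, 78]
`print(b)` → prints [2, 4, 9, 99]

Answer:
[25, 63, 43, 78]
[2, 4, 9, 99]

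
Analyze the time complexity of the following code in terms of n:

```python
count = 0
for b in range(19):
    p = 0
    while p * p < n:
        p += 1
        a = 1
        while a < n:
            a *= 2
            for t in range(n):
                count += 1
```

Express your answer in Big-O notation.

Each loop level contributes: 1 × √n × log n × n. Multiplying the contributions gives O(n√n log n).

Answer: O(n√n log n)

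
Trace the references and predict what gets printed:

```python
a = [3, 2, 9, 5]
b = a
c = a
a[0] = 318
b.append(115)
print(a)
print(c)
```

Key concept: multiple aliases.
Step by step:
`a = [3, 2, 9, 5]` → a = [3, 2, 9, 5]
`b = a` → b = [3, 2, 9, 5] (same object as a)
`c = a` → c = [3, 2, 9, 5] (same object as a, b)
`a[0] = 318` → a = [318, 2, 9, 5] (same object as b, c); b = [318, 2, 9, 5] (same object as a, c); c = [318, 2, 9, 5] (same object as a, b)
`b.append(115)` → a = [318, 2, 9, 5, 115] (same object as b, c); b = [318, 2, 9, 5, 115] (same object as a, c); c = [318, 2, 9, 5, 115] (same object as a, b)
`print(a)` → prints [318, 2, 9, 5, 115]
`print(c)` → prints [318, 2, 9, 5, 115]

Answer:
[318, 2, 9, 5, 115]
[318, 2, 9, 5, 115]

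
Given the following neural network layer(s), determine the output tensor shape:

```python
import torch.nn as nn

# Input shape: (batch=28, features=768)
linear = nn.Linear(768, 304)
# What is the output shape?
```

Input: (28, 768) -> Output: (28, 304)

Answer: (28, 304)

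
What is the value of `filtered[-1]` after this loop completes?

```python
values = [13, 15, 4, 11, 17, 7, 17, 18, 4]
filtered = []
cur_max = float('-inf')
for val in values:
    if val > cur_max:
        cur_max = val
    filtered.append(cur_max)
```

Running max ends at 18
`filtered` takes the values: [] → [13] → [13, 15] → [13, 15, 15] → [13, 15, 15, 15] → [13, 15, 15, 15, 17] → [13, 15, 15, 15, 17, 17] → [13, 15, 15, 15, 17, 17, 17] → [13, 15, 15, 15, 17, 17, 17, 18] → [13, 15, 15, 15, 17, 17, 17, 18, 18]
So `filtered[-1]` = 18

Answer: 18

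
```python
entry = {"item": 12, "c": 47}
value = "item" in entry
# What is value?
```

Trace:
`entry = {"item": 12, "c": 47}` → entry = {'item': 12, 'c': 47}
`value = "item" in entry` → value = True
So value = True

Answer: True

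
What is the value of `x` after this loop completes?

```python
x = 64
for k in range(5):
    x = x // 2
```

Halve 5 times: 64 // 2^5 = 2
`x` takes the values: 64 → 32 → 16 → 8 → 4 → 2

Answer: 2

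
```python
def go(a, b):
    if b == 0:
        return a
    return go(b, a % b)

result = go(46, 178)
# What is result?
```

go(46, 178) -> go(178, 46) -> go(46, 40) -> go(40, 6) -> go(6, 4) -> go(4, 2) -> go(2, 0) -> 2

Answer: 2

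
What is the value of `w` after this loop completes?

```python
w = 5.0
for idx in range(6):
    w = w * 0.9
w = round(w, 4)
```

Exponential decay: 5.0 * 0.9^6
`w` takes the values: 5.0 → 4.5 → 4.05 → 3.645 → 3.2805 → 2.95245 → 2.657205 → 2.6572

Answer: 2.6572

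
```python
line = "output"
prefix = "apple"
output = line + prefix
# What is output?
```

Trace:
`line = "output"` → line = 'output'
`prefix = "apple"` → prefix = 'apple'
`output = line + prefix` → output = 'outputapple'
So output = 'outputapple'

Answer: 'outputapple'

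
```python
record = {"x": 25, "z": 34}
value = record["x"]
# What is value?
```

Trace:
`record = {"x": 25, "z": 34}` → record = {'x': 25, 'z': 34}
`value = record["x"]` → value = 25
So value = 25

Answer: 25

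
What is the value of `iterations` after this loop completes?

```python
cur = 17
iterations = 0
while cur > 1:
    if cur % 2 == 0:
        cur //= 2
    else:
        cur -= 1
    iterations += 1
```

Steps to reduce 17 to 1
`iterations` takes the values: 0 → 1 → 2 → 3 → 4 → 5

Answer: 5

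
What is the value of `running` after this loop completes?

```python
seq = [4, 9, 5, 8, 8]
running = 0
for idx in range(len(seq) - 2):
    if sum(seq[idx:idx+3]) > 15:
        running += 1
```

Count windows with sum > 15
`running` takes the values: 0 → 1 → 2 → 3

Answer: 3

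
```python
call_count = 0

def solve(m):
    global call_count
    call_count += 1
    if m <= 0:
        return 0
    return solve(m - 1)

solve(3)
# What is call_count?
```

Linear recursion stepping by 1: 4 calls from m=3 down to ≤0.

Answer: 4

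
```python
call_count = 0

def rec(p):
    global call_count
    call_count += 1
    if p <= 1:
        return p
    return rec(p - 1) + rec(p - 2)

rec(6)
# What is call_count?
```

Calls(p) = 1 + Calls(p-1) + Calls(p-2); Calls(0)=Calls(1)=1. For p=6 this gives 25.

Answer: 25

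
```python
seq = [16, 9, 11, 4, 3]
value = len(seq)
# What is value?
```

Trace:
`seq = [16, 9, 11, 4, 3]` → seq = [16, 9, 11, 4, 3]
`value = len(seq)` → value = 5
So value = 5

Answer: 5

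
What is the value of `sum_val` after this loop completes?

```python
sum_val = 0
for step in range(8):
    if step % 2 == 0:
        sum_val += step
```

Sum of even numbers 0 to 7
`sum_val` takes the values: 0 → 2 → 6 → 12

Answer: 12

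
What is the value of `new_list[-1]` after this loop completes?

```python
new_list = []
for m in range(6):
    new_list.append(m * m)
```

Last element of squares 0 to 5
`new_list` takes the values: [] → [0] → [0, 1] → [0, 1, 4] → [0, 1, 4, 9] → [0, 1, 4, 9, 16] → [0, 1, 4, 9, 16, 25]
So `new_list[-1]` = 25

Answer: 25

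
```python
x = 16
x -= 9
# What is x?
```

Trace:
`x = 16` → x = 16
`x -= 9` → x = 7
So x = 7

Answer: 7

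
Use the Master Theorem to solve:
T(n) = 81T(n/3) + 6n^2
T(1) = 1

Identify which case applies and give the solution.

a=81, b=3, f(n)=6n^2. log_3(81) = 4. Since c=2 < 4, Case 1 applies: T(n) = Θ(n^log_b(a)) = O(n^4).

Answer: O(n^4) - Case 1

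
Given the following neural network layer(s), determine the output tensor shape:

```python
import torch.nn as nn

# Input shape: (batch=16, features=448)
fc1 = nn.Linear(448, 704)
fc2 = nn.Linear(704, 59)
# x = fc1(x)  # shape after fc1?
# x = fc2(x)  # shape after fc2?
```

Input: (16, 448) -> after fc1: (16, 704) -> Output: (16, 59)

Answer: (16, 59)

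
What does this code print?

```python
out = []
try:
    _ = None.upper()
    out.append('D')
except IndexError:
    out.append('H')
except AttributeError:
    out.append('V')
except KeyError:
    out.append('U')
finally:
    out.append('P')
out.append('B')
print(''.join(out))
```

Execution trace: 'V' (except AttributeError) → 'P' (finally) → 'B' (after the try/except). Output: VPB

Answer: VPB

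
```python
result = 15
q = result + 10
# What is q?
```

Trace:
`result = 15` → result = 15
`q = result + 10` → q = 25
So q = 25

Answer: 25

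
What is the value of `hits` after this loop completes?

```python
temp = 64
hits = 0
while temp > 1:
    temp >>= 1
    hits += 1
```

Count right shifts until 1
`hits` takes the values: 0 → 1 → 2 → 3 → 4 → 5 → 6

Answer: 6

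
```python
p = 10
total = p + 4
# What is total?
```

Trace:
`p = 10` → p = 10
`total = p + 4` → total = 14
So total = 14

Answer: 14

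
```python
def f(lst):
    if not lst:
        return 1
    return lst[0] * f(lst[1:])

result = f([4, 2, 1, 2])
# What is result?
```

Product over [4, 2, 1, 2] = 4 * 2 * 1 * 2 = 16

Answer: 16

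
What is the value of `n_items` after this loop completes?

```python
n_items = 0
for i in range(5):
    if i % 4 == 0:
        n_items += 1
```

Count numbers divisible by 4 in range(5)
`n_items` takes the values: 0 → 1 → 2

Answer: 2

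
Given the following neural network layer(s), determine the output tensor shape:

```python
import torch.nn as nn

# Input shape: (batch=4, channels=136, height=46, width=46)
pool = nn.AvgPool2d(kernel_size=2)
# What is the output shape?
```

Input: (4, 136, 46, 46) -> Output: (4, 136, 23, 23)

Answer: (4, 136, 23, 23)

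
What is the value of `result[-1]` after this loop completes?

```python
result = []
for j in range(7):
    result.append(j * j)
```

Last element of squares 0 to 6
`result` takes the values: [] → [0] → [0, 1] → [0, 1, 4] → [0, 1, 4, 9] → [0, 1, 4, 9, 16] → [0, 1, 4, 9, 16, 25] → [0, 1, 4, 9, 16, 25, 36]
So `result[-1]` = 36

Answer: 36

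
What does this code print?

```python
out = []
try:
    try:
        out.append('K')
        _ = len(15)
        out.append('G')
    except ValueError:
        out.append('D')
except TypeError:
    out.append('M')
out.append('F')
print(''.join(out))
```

Execution trace: 'K' (try body) → 'M' (outer except TypeError) → 'F' (after the try/except). Output: KMF

Answer: KMF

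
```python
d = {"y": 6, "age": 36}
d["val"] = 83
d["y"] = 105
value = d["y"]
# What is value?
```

Trace:
`d = {"y": 6, "age": 36}` → d = {'y': 6, 'age': 36}
`d["val"] = 83` → d = {'y': 6, 'age': 36, 'val': 83}
`d["y"] = 105` → d = {'y': 105, 'age': 36, 'val': 83}
`value = d["y"]` → value = 105
So value = 105

Answer: 105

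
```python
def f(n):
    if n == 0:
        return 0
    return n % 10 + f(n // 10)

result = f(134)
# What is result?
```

Sum of digits of 134: 4 + 3 + 1 = 8

Answer: 8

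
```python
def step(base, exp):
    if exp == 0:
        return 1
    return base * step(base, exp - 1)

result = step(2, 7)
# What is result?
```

step(2, 7) = 2 * 2 * 2 * 2 * 2 * 2 * 2 = 128

Answer: 128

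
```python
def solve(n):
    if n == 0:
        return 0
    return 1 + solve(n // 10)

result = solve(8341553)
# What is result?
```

Count of digits of 8341553: 7

Answer: 7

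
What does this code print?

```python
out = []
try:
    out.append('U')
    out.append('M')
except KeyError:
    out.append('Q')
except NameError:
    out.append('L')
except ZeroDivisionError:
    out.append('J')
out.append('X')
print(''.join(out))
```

Execution trace: 'U' (try body) → 'M' (try body, no exception) → 'X' (after the try/except). Output: UMX

Answer: UMX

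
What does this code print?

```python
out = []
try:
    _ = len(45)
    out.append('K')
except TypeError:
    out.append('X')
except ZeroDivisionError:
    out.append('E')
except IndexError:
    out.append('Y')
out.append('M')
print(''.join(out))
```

Execution trace: 'X' (except TypeError) → 'M' (after the try/except). Output: XM

Answer: XM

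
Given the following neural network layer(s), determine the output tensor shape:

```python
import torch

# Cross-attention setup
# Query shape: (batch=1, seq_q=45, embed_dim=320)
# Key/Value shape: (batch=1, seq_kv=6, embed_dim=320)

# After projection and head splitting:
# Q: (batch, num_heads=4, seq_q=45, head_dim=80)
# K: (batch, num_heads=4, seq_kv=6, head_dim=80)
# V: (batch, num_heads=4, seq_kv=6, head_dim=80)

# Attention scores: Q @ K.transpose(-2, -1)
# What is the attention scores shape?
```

Input: (1, 45, 320) -> Output: (1, 4, 45, 6)

Answer: (1, 4, 45, 6)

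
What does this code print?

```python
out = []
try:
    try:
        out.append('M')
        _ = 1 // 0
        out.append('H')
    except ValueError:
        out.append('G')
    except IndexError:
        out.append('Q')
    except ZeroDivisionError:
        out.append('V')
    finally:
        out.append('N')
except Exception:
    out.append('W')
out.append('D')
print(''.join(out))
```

Execution trace: 'M' (inner try body) → 'V' (inner except ZeroDivisionError) → 'N' (inner finally) → 'D' (after the try/except). Output: MVND

Answer: MVND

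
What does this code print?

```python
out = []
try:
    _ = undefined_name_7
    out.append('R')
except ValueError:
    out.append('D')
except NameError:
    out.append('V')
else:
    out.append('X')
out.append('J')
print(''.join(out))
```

Execution trace: 'V' (except NameError) → 'J' (after the try/except). Output: VJ

Answer: VJ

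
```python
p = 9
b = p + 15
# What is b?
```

Trace:
`p = 9` → p = 9
`b = p + 15` → b = 24
So b = 24

Answer: 24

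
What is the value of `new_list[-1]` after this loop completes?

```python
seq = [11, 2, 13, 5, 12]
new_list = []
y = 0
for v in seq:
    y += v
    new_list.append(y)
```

Cumulative sum ends at 43
`new_list` takes the values: [] → [11] → [11, 13] → [11, 13, 26] → [11, 13, 26, 31] → [11, 13, 26, 31, 43]
So `new_list[-1]` = 43

Answer: 43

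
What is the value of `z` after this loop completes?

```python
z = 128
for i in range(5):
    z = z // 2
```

Halve 5 times: 128 // 2^5 = 4
`z` takes the values: 128 → 64 → 32 → 16 → 8 → 4

Answer: 4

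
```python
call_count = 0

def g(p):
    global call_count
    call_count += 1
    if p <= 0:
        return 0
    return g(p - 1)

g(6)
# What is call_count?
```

Linear recursion stepping by 1: 7 calls from p=6 down to ≤0.

Answer: 7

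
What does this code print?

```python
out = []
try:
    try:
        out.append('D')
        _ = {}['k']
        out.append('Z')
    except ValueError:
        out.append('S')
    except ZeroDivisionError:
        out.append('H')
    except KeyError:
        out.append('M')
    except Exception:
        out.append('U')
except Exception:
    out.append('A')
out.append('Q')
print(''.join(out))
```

Execution trace: 'D' (inner try body) → 'M' (inner except KeyError) → 'Q' (after the try/except). Output: DMQ

Answer: DMQ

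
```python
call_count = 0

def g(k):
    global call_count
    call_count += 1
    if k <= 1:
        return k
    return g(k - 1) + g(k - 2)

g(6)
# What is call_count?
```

Calls(k) = 1 + Calls(k-1) + Calls(k-2); Calls(0)=Calls(1)=1. For k=6 this gives 25.

Answer: 25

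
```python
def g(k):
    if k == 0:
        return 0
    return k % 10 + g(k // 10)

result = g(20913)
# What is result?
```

Sum of digits of 20913: 3 + 1 + 9 + 0 + 2 = 15

Answer: 15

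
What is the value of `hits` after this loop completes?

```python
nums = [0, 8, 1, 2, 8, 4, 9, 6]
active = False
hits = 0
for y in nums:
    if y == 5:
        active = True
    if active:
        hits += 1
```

Count elements after first 5 in [0, 8, 1, 2, 8, 4, 9, 6]
`hits` takes the values: 0

Answer: 0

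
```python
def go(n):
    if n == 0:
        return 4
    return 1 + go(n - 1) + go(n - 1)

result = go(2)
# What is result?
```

go(n) = 1 + 2·go(n-1), go(0)=4. Closed form: (4+1)·2^2 - 1 = 19.

Answer: 19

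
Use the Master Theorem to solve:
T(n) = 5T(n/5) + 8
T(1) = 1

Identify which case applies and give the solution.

a=5, b=5, f(n)=8. log_5(5) = 1. Since c=0 < 1, Case 1 applies: T(n) = Θ(n^log_b(a)) = O(n).

Answer: O(n) - Case 1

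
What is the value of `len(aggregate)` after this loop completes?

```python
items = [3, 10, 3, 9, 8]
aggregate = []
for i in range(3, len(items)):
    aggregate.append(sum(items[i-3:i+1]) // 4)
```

Number of 4-element averages
`aggregate` takes the values: [] → [6] → [6, 7]
So `len(aggregate)` = 2

Answer: 2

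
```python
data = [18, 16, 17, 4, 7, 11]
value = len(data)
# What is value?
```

Trace:
`data = [18, 16, 17, 4, 7, 11]` → data = [18, 16, 17, 4, 7, 11]
`value = len(data)` → value = 6
So value = 6

Answer: 6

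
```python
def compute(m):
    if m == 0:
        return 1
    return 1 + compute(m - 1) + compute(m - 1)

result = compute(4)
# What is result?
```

compute(m) = 1 + 2·compute(m-1), compute(0)=1. Closed form: (1+1)·2^4 - 1 = 31.

Answer: 31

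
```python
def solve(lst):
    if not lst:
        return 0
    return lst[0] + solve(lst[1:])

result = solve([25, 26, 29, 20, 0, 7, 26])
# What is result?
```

25 + 26 + 29 + 20 + 0 + 7 + 26 + 0 = 133

Answer: 133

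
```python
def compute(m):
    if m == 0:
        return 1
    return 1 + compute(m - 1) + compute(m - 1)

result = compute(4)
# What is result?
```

compute(m) = 1 + 2·compute(m-1), compute(0)=1. Closed form: (1+1)·2^4 - 1 = 31.

Answer: 31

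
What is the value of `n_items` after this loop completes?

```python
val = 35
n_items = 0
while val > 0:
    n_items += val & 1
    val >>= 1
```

Count set bits in 35 (binary: 0b100011)
`n_items` takes the values: 0 → 1 → 2 → 3

Answer: 3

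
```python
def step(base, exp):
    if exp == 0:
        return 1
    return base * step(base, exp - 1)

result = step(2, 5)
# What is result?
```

step(2, 5) = 2 * 2 * 2 * 2 * 2 = 32

Answer: 32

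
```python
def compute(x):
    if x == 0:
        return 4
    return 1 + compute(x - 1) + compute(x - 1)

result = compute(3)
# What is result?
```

compute(x) = 1 + 2·compute(x-1), compute(0)=4. Closed form: (4+1)·2^3 - 1 = 39.

Answer: 39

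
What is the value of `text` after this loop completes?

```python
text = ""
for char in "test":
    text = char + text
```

Reverse 'test'
`text` takes the values: "" → "t" → "et" → "set" → "tset"

Answer: "tset"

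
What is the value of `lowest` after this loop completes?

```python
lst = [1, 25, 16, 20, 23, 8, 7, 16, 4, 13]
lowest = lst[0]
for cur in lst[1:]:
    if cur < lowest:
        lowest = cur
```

Minimum of [1, 25, 16, 20, 23, 8, 7, 16, 4, 13]
`lowest` takes the values: 1

Answer: 1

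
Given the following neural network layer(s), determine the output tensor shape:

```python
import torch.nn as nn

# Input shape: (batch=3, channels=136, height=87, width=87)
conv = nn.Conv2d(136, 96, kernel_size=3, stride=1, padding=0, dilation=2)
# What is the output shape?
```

Input: (3, 136, 87, 87) -> Output: (3, 96, 83, 83)

Answer: (3, 96, 83, 83)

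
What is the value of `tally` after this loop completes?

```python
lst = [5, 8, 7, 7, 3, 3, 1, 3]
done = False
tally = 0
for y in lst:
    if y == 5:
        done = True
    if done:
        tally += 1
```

Count elements after first 5 in [5, 8, 7, 7, 3, 3, 1, 3]
`tally` takes the values: 0 → 1 → 2 → 3 → 4 → 5 → 6 → 7 → 8

Answer: 8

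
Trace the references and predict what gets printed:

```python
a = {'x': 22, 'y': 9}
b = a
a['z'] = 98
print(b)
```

Key concept: dict aliasing.
Step by step:
`a = {'x': 22, 'y': 9}` → a = {'x': 22, 'y': 9}
`b = a` → b = {'x': 22, 'y': 9} (same object as a)
`a['z'] = 98` → a = {'x': 22, 'y': 9, 'z': 98} (same object as b); b = {'x': 22, 'y': 9, 'z': 98} (same object as a)
`print(b)` → prints {'x': 22, 'y': 9, 'z': 98}

Answer: {'x': 22, 'y': 9, 'z': 98}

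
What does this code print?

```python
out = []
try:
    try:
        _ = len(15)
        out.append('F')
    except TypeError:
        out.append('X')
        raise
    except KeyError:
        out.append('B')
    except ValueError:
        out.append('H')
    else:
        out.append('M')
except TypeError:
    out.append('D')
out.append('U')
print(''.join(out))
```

Execution trace: 'X' (except TypeError) → 'D' (outer except TypeError) → 'U' (after the try/except). Output: XDU

Answer: XDU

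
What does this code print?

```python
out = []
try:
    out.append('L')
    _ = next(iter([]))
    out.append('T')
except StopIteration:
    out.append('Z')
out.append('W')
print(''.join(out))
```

Execution trace: 'L' (try body) → 'Z' (except StopIteration) → 'W' (after the try/except). Output: LZW

Answer: LZW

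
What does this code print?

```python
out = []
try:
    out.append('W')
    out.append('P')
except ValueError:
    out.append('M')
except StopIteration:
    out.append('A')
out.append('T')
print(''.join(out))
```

Execution trace: 'W' (try body) → 'P' (try body, no exception) → 'T' (after the try/except). Output: WPT

Answer: WPT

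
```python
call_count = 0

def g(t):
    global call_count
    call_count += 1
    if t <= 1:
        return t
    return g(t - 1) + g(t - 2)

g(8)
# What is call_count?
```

Calls(t) = 1 + Calls(t-1) + Calls(t-2); Calls(0)=Calls(1)=1. For t=8 this gives 67.

Answer: 67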